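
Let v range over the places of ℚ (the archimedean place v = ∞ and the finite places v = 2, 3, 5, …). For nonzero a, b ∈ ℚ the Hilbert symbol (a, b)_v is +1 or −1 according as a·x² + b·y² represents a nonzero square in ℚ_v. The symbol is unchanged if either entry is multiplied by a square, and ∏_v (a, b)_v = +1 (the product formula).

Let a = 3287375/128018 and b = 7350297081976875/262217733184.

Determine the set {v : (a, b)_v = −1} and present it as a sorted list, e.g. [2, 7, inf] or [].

[5, 7]

(a, b) ≡ (910, 3) mod (ℚ^×)²; places V = {2, 3, 5, 7, 11, 13, 17, 23, 31, ∞}.
(a,b)_5: α=3, u≡3; β=4, v≡2 (mod 5); (3|5)=-1, (2|5)=-1; sign (−1)^0·-1^4·-1^3 = -1.
(a,b)_3: α=0, u≡1; β=1, v≡1 (mod 3); (1|3)=+1, (1|3)=+1; sign (−1)^0·+1^1·+1^0 = +1.
(a,b)_17: α=2, u≡13; β=6, v≡10 (mod 17); (13|17)=+1, (10|17)=-1; sign (−1)^0·+1^6·-1^2 = +1.
(a,b)_11: α=-2, u≡7; β=-4, v≡9 (mod 11); (7|11)=-1, (9|11)=+1; sign (−1)^0·-1^-4·+1^-2 = +1.
(a,b)_13: α=1, u≡11; β=2, v≡9 (mod 13); (11|13)=-1, (9|13)=+1; sign (−1)^0·-1^2·+1^1 = +1.
(a,b)_2: α=-1, β=-6; u≡7, v≡3 (mod 8); ε(u)ε(v)=1·1, αω(v)=-1·1, βω(u)=-6·0; sum ≡ 0  ⇒  +1.
(a,b)_∞: sgn(910)=+, sgn(3)=+, so +1.
(a,b)_23: α=-2, u≡16; β=-4, v≡9 (mod 23); (16|23)=+1, (9|23)=+1; sign (−1)^0·+1^-4·+1^-2 = +1.
(a,b)_7: α=1, u≡1; β=0, v≡5 (mod 7); (1|7)=+1, (5|7)=-1; sign (−1)^0·+1^0·-1^1 = -1.
(a,b)_31: α=0, u≡12; β=2, v≡13 (mod 31); (12|31)=-1, (13|31)=-1; sign (−1)^0·-1^2·-1^0 = +1.
|Ram(910, 3)| = 2, even; anisotropic at {5, 7}.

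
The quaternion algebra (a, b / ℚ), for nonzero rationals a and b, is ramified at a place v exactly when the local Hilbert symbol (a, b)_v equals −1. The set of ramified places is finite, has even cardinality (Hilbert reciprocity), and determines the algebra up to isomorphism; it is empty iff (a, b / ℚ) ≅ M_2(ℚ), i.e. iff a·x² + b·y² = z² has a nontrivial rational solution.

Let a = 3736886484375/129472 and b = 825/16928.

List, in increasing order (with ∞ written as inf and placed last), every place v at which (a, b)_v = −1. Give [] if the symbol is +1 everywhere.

[7, 11]

(a, b) ≡ (105, 66) mod (ℚ^×)²; places V = {2, 3, 5, 7, 11, 17, 23, ∞}.
(a,b)_17: α=-2, u≡3; β=0, v≡2 (mod 17); (3|17)=-1, (2|17)=+1; sign (−1)^0·-1^0·+1^-2 = +1.
(a,b)_3: α=3, u≡2; β=1, v≡1 (mod 3); (2|3)=-1, (1|3)=+1; sign (−1)^1·-1^1·+1^3 = +1.
(a,b)_7: α=-1, u≡1; β=0, v≡3 (mod 7); (1|7)=+1, (3|7)=-1; sign (−1)^0·+1^0·-1^-1 = -1.
(a,b)_11: α=6, u≡2; β=1, v≡2 (mod 11); (2|11)=-1, (2|11)=-1; sign (−1)^0·-1^1·-1^6 = -1.
(a,b)_∞: sgn(105)=+, sgn(66)=+, so +1.
(a,b)_2: α=-6, β=-5; u≡1, v≡1 (mod 8); ε(u)ε(v)=0·0, αω(v)=-6·0, βω(u)=-5·0; sum ≡ 0  ⇒  +1.
(a,b)_5: α=7, u≡1; β=2, v≡1 (mod 5); (1|5)=+1, (1|5)=+1; sign (−1)^0·+1^2·+1^7 = +1.
(a,b)_23: α=0, u≡12; β=-2, v≡15 (mod 23); (12|23)=+1, (15|23)=-1; sign (−1)^0·+1^-2·-1^0 = +1.
(105, 66 / ℚ) ramifies at {7, 11}: a division algebra.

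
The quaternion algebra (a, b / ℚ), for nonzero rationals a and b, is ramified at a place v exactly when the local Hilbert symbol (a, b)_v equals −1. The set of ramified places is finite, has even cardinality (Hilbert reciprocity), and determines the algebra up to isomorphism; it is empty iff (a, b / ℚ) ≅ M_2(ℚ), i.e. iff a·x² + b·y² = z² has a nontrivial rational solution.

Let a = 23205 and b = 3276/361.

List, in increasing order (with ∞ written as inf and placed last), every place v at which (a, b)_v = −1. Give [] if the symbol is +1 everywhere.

[13, 17]

(a, b) ≡ (23205, 91) mod (ℚ^×)²; places V = {2, 3, 5, 7, 13, 17, 19, ∞}.
(a,b)_13: α=1, u≡4; β=1, v≡7 (mod 13); (4|13)=+1, (7|13)=-1; sign (−1)^0·+1^1·-1^1 = -1.
(a,b)_19: α=0, u≡6; β=-2, v≡8 (mod 19); (6|19)=+1, (8|19)=-1; sign (−1)^0·+1^-2·-1^0 = +1.
(a,b)_2: α=0, β=2; u≡5, v≡3 (mod 8); ε(u)ε(v)=0·1, αω(v)=0·1, βω(u)=2·1; sum ≡ 0  ⇒  +1.
(a,b)_5: α=1, u≡1; β=0, v≡1 (mod 5); (1|5)=+1, (1|5)=+1; sign (−1)^0·+1^0·+1^1 = +1.
(a,b)_∞: sgn(23205)=+, sgn(91)=+, so +1.
(a,b)_3: α=1, u≡1; β=2, v≡1 (mod 3); (1|3)=+1, (1|3)=+1; sign (−1)^0·+1^2·+1^1 = +1.
(a,b)_7: α=1, u≡4; β=1, v≡5 (mod 7); (4|7)=+1, (5|7)=-1; sign (−1)^1·+1^1·-1^1 = +1.
(a,b)_17: α=1, u≡5; β=0, v≡3 (mod 17); (5|17)=-1, (3|17)=-1; sign (−1)^0·-1^0·-1^1 = -1.
(23205, 91 / ℚ) ramifies at {13, 17}: a division algebra.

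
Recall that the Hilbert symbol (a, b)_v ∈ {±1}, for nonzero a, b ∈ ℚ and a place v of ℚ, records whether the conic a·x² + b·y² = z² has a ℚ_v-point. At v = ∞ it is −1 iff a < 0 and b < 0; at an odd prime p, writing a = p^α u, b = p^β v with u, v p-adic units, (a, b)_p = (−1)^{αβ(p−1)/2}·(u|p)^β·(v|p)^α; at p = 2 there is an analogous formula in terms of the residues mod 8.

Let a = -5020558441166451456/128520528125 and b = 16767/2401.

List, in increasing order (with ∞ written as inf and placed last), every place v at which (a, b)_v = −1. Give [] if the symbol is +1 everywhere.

[5, 47]

Mod squares: a ≡ -4210495, b ≡ 23. Check v ∈ {∞, 2, 3, 5, 7, 11, 13, 19, 23, 41, 43, 47, 53}.
v=53: a=53^-2·(≡38), b=53^0·(≡31) mod 53; (38|53)=+1, (31|53)=-1; (−1)^{-2·0·26}·(+1)^0·(-1)^-2 = +1.
v=47: a=47^1·(≡15), b=47^0·(≡44) mod 47; (15|47)=-1, (44|47)=-1; (−1)^{1·0·23}·(-1)^0·(-1)^1 = -1.
v=19: a=19^1·(≡5), b=19^0·(≡4) mod 19; (5|19)=+1, (4|19)=+1; (−1)^{1·0·9}·(+1)^0·(+1)^1 = +1.
v=11: a=11^-4·(≡6), b=11^0·(≡1) mod 11; (6|11)=-1, (1|11)=+1; (−1)^{-4·0·5}·(-1)^0·(+1)^-4 = +1.
v=2: v_2(a)=8, v_2(b)=0; units ≡ 1, 7 (mod 8); ε·ε+αω+βω = 0·1+8·0+0·0 ≡ 0  ⇒  (a,b)_2 = +1.
v=∞: -4210495 < 0 and 23 > 0  ⇒  (a,b)_∞ = +1.
v=13: a=13^4·(≡12), b=13^0·(≡4) mod 13; (12|13)=+1, (4|13)=+1; (−1)^{4·0·6}·(+1)^0·(+1)^4 = +1.
v=5: a=5^-5·(≡1), b=5^0·(≡2) mod 5; (1|5)=+1, (2|5)=-1; (−1)^{-5·0·2}·(+1)^0·(-1)^-5 = -1.
v=41: a=41^1·(≡5), b=41^0·(≡32) mod 41; (5|41)=+1, (32|41)=+1; (−1)^{1·0·20}·(+1)^0·(+1)^1 = +1.
v=7: a=7^2·(≡5), b=7^-4·(≡2) mod 7; (5|7)=-1, (2|7)=+1; (−1)^{2·-4·3}·(-1)^-4·(+1)^2 = +1.
v=43: a=43^2·(≡22), b=43^0·(≡25) mod 43; (22|43)=-1, (25|43)=+1; (−1)^{2·0·21}·(-1)^0·(+1)^2 = +1.
v=3: a=3^2·(≡2), b=3^6·(≡2) mod 3; (2|3)=-1, (2|3)=-1; (−1)^{2·6·1}·(-1)^6·(-1)^2 = +1.
v=23: a=23^1·(≡5), b=23^1·(≡12) mod 23; (5|23)=-1, (12|23)=+1; (−1)^{1·1·11}·(-1)^1·(+1)^1 = +1.
Ram(-4210495, 23) = {5, 47}; no ℚ_5-point on the conic.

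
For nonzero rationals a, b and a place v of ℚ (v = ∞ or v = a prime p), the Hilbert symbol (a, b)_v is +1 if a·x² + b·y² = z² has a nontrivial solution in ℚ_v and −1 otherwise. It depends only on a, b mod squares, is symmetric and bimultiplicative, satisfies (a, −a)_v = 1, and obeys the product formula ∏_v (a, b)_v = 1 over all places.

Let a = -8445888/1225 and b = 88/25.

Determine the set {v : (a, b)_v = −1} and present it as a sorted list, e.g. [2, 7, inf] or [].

(a, b) ≡ (-14663, 22) mod (ℚ^×)²; places V = {2, 3, 5, 7, 11, 31, 43, ∞}.
(a,b)_5: α=-2, u≡3; β=-2, v≡3 (mod 5); (3|5)=-1, (3|5)=-1; sign (−1)^0·-1^-2·-1^-2 = +1.
(a,b)_∞: sgn(-14663)=−, sgn(22)=+, so +1.
(a,b)_11: α=1, u≡9; β=1, v≡10 (mod 11); (9|11)=+1, (10|11)=-1; sign (−1)^1·+1^1·-1^1 = +1.
(a,b)_2: α=6, β=3; u≡1, v≡3 (mod 8); ε(u)ε(v)=0·1, αω(v)=6·1, βω(u)=3·0; sum ≡ 0  ⇒  +1.
(a,b)_3: α=2, u≡1; β=0, v≡1 (mod 3); (1|3)=+1, (1|3)=+1; sign (−1)^0·+1^0·+1^2 = +1.
(a,b)_43: α=1, u≡27; β=0, v≡19 (mod 43); (27|43)=-1, (19|43)=-1; sign (−1)^0·-1^0·-1^1 = -1.
(a,b)_31: α=1, u≡22; β=0, v≡6 (mod 31); (22|31)=-1, (6|31)=-1; sign (−1)^0·-1^0·-1^1 = -1.
(a,b)_7: α=-2, u≡1; β=0, v≡1 (mod 7); (1|7)=+1, (1|7)=+1; sign (−1)^0·+1^0·+1^-2 = +1.
(-14663, 22 / ℚ) ramifies at {31, 43}: a division algebra.

[31, 43]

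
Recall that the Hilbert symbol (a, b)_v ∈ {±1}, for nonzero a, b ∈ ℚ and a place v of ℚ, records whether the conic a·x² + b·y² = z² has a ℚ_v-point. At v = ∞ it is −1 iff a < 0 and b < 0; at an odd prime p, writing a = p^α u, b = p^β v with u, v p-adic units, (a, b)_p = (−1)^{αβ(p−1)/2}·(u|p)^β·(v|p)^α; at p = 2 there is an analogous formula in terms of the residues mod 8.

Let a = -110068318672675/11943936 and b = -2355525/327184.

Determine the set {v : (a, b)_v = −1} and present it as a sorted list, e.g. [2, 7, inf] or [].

Mod squares: a ≡ -7843, b ≡ -29. Check v ∈ {∞, 2, 3, 5, 11, 13, 19, 23, 29, 31, 43}.
v=5: a=5^2·(≡3), b=5^2·(≡1) mod 5; (3|5)=-1, (1|5)=+1; (−1)^{2·2·2}·(-1)^2·(+1)^2 = +1.
v=43: a=43^2·(≡12), b=43^0·(≡38) mod 43; (12|43)=-1, (38|43)=+1; (−1)^{2·0·21}·(-1)^0·(+1)^2 = +1.
v=29: a=29^2·(≡23), b=29^1·(≡20) mod 29; (23|29)=+1, (20|29)=+1; (−1)^{2·1·14}·(+1)^1·(+1)^2 = +1.
v=11: a=11^1·(≡7), b=11^-2·(≡9) mod 11; (7|11)=-1, (9|11)=+1; (−1)^{1·-2·5}·(-1)^-2·(+1)^1 = +1.
v=3: a=3^-6·(≡2), b=3^2·(≡1) mod 3; (2|3)=-1, (1|3)=+1; (−1)^{-6·2·1}·(-1)^2·(+1)^-6 = +1.
v=2: v_2(a)=-14, v_2(b)=-4; units ≡ 5, 3 (mod 8); ε·ε+αω+βω = 0·1+-14·1+-4·1 ≡ 0  ⇒  (a,b)_2 = +1.
v=13: a=13^0·(≡10), b=13^-2·(≡3) mod 13; (10|13)=+1, (3|13)=+1; (−1)^{0·-2·6}·(+1)^-2·(+1)^0 = +1.
v=∞: -7843 < 0 and -29 < 0  ⇒  (a,b)_∞ = -1.
v=19: a=19^2·(≡9), b=19^2·(≡17) mod 19; (9|19)=+1, (17|19)=+1; (−1)^{2·2·9}·(+1)^2·(+1)^2 = +1.
v=23: a=23^1·(≡2), b=23^0·(≡15) mod 23; (2|23)=+1, (15|23)=-1; (−1)^{1·0·11}·(+1)^0·(-1)^1 = -1.
v=31: a=31^1·(≡17), b=31^0·(≡1) mod 31; (17|31)=-1, (1|31)=+1; (−1)^{1·0·15}·(-1)^0·(+1)^1 = +1.
Ram(-7843, -29) = {23, ∞}; no ℚ_23-point on the conic.

[23, inf]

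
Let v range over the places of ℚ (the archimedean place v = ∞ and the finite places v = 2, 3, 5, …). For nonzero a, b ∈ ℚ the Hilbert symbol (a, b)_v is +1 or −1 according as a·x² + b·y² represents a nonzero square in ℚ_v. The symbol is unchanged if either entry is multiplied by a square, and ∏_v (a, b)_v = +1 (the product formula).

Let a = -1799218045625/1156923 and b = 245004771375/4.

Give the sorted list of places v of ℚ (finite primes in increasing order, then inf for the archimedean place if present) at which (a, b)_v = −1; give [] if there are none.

(a, b) ≡ (-51, 455) mod (ℚ^×)²; places V = {2, 3, 5, 7, 11, 13, 17, 23, ∞}.
(a,b)_3: α=-7, u≡1; β=2, v≡2 (mod 3); (1|3)=+1, (2|3)=-1; sign (−1)^0·+1^2·-1^-7 = -1.
(a,b)_2: α=0, β=-2; u≡5, v≡7 (mod 8); ε(u)ε(v)=0·1, αω(v)=0·0, βω(u)=-2·1; sum ≡ 0  ⇒  +1.
(a,b)_13: α=4, u≡9; β=3, v≡10 (mod 13); (9|13)=+1, (10|13)=+1; sign (−1)^0·+1^3·+1^4 = +1.
(a,b)_∞: sgn(-51)=−, sgn(455)=+, so +1.
(a,b)_11: α=2, u≡4; β=0, v≡3 (mod 11); (4|11)=+1, (3|11)=+1; sign (−1)^0·+1^0·+1^2 = +1.
(a,b)_23: α=-2, u≡1; β=0, v≡18 (mod 23); (1|23)=+1, (18|23)=+1; sign (−1)^0·+1^0·+1^-2 = +1.
(a,b)_5: α=4, u≡4; β=3, v≡4 (mod 5); (4|5)=+1, (4|5)=+1; sign (−1)^0·+1^3·+1^4 = +1.
(a,b)_17: α=1, u≡7; β=2, v≡9 (mod 17); (7|17)=-1, (9|17)=+1; sign (−1)^0·-1^2·+1^1 = +1.
(a,b)_7: α=2, u≡6; β=3, v≡1 (mod 7); (6|7)=-1, (1|7)=+1; sign (−1)^0·-1^3·+1^2 = -1.
(-51, 455 / ℚ) ramifies at {3, 7}: a division algebra.

[3, 7]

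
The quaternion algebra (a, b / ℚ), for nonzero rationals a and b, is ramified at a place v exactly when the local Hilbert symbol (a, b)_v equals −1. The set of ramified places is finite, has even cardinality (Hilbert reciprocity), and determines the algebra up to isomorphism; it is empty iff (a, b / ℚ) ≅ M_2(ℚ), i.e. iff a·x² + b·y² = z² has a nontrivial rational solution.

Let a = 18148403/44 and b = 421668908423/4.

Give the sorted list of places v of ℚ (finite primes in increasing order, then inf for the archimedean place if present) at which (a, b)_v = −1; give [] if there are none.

[]

(a, b) ≡ (2233, 23) mod (ℚ^×)²; places V = {2, 7, 11, 13, 23, 29, ∞}.
(a,b)_29: α=1, u≡3; β=4, v≡22 (mod 29); (3|29)=-1, (22|29)=+1; sign (−1)^0·-1^4·+1^1 = +1.
(a,b)_13: α=2, u≡4; β=0, v≡12 (mod 13); (4|13)=+1, (12|13)=+1; sign (−1)^0·+1^0·+1^2 = +1.
(a,b)_7: α=1, u≡2; β=2, v≡2 (mod 7); (2|7)=+1, (2|7)=+1; sign (−1)^0·+1^2·+1^1 = +1.
(a,b)_11: α=-1, u≡5; β=0, v≡1 (mod 11); (5|11)=+1, (1|11)=+1; sign (−1)^0·+1^0·+1^-1 = +1.
(a,b)_∞: sgn(2233)=+, sgn(23)=+, so +1.
(a,b)_23: α=2, u≡16; β=3, v≡6 (mod 23); (16|23)=+1, (6|23)=+1; sign (−1)^0·+1^3·+1^2 = +1.
(a,b)_2: α=-2, β=-2; u≡1, v≡7 (mod 8); ε(u)ε(v)=0·1, αω(v)=-2·0, βω(u)=-2·0; sum ≡ 0  ⇒  +1.
Every local symbol is +1, so the conic 2233·x² + 23·y² = z² has ℚ_v-points for all v and hence a ℚ-point; (a, b / ℚ) ≅ M_2(ℚ).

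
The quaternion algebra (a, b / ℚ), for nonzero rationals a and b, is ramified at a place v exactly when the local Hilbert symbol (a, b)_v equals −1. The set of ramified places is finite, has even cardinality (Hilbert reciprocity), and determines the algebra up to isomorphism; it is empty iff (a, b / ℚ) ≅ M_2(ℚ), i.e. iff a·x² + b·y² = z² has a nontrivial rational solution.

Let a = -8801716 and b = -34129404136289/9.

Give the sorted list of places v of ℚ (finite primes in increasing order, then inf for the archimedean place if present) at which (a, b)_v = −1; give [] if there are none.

[2, 17, 41, inf]

Mod squares: a ≡ -1309, b ≡ -41. Check v ∈ {∞, 2, 3, 7, 11, 17, 41}.
v=2: v_2(a)=2, v_2(b)=0; units ≡ 3, 7 (mod 8); ε·ε+αω+βω = 1·1+2·0+0·1 ≡ 1  ⇒  (a,b)_2 = -1.
v=3: a=3^0·(≡2), b=3^-2·(≡1) mod 3; (2|3)=-1, (1|3)=+1; (−1)^{0·-2·1}·(-1)^-2·(+1)^0 = +1.
v=∞: -1309 < 0 and -41 < 0  ⇒  (a,b)_∞ = -1.
v=11: a=11^1·(≡6), b=11^2·(≡3) mod 11; (6|11)=-1, (3|11)=+1; (−1)^{1·2·5}·(-1)^2·(+1)^1 = +1.
v=7: a=7^1·(≡1), b=7^2·(≡4) mod 7; (1|7)=+1, (4|7)=+1; (−1)^{1·2·3}·(+1)^2·(+1)^1 = +1.
v=41: a=41^2·(≡12), b=41^3·(≡39) mod 41; (12|41)=-1, (39|41)=+1; (−1)^{2·3·20}·(-1)^3·(+1)^2 = -1.
v=17: a=17^1·(≡4), b=17^4·(≡7) mod 17; (4|17)=+1, (7|17)=-1; (−1)^{1·4·8}·(+1)^4·(-1)^1 = -1.
(-1309, -41 / ℚ) ramifies at {2, 17, 41, ∞}: a division algebra.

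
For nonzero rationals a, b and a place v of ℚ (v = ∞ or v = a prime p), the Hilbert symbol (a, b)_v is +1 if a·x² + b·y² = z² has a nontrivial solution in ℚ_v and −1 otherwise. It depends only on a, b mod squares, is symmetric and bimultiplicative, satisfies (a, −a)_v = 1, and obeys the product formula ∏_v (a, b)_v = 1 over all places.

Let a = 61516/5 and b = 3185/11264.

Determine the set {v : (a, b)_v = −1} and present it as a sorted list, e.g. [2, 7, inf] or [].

[2, 5]

Mod squares: a ≡ 455, b ≡ 715. Check v ∈ {∞, 2, 5, 7, 11, 13}.
v=11: a=11^0·(≡3), b=11^-1·(≡6) mod 11; (3|11)=+1, (6|11)=-1; (−1)^{0·-1·5}·(+1)^-1·(-1)^0 = +1.
v=5: a=5^-1·(≡1), b=5^1·(≡3) mod 5; (1|5)=+1, (3|5)=-1; (−1)^{-1·1·2}·(+1)^1·(-1)^-1 = -1.
v=∞: 455 > 0 and 715 > 0  ⇒  (a,b)_∞ = +1.
v=7: a=7^1·(≡2), b=7^2·(≡2) mod 7; (2|7)=+1, (2|7)=+1; (−1)^{1·2·3}·(+1)^2·(+1)^1 = +1.
v=2: v_2(a)=2, v_2(b)=-10; units ≡ 7, 3 (mod 8); ε·ε+αω+βω = 1·1+2·1+-10·0 ≡ 1  ⇒  (a,b)_2 = -1.
v=13: a=13^3·(≡3), b=13^1·(≡4) mod 13; (3|13)=+1, (4|13)=+1; (−1)^{3·1·6}·(+1)^1·(+1)^3 = +1.
|Ram(455, 715)| = 2, even; anisotropic at {2, 5}.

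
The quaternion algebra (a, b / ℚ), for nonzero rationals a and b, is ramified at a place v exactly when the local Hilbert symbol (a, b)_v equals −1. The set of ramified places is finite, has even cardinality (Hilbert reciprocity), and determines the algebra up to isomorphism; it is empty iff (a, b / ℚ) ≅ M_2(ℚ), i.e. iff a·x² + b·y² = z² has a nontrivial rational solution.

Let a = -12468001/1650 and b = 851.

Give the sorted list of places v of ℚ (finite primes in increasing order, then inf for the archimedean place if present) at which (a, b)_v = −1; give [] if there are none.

[3, 13, 23, 37]

Mod squares: a ≡ -31746, b ≡ 851. Check v ∈ {∞, 2, 3, 5, 7, 11, 13, 23, 37}.
v=37: a=37^1·(≡33), b=37^1·(≡23) mod 37; (33|37)=+1, (23|37)=-1; (−1)^{1·1·18}·(+1)^1·(-1)^1 = -1.
v=3: a=3^-1·(≡2), b=3^0·(≡2) mod 3; (2|3)=-1, (2|3)=-1; (−1)^{-1·0·1}·(-1)^0·(-1)^-1 = -1.
v=7: a=7^2·(≡3), b=7^0·(≡4) mod 7; (3|7)=-1, (4|7)=+1; (−1)^{2·0·3}·(-1)^0·(+1)^2 = +1.
v=11: a=11^-1·(≡10), b=11^0·(≡4) mod 11; (10|11)=-1, (4|11)=+1; (−1)^{-1·0·5}·(-1)^0·(+1)^-1 = +1.
v=13: a=13^1·(≡2), b=13^0·(≡6) mod 13; (2|13)=-1, (6|13)=-1; (−1)^{1·0·6}·(-1)^0·(-1)^1 = -1.
v=∞: -31746 < 0 and 851 > 0  ⇒  (a,b)_∞ = +1.
v=23: a=23^2·(≡22), b=23^1·(≡14) mod 23; (22|23)=-1, (14|23)=-1; (−1)^{2·1·11}·(-1)^1·(-1)^2 = -1.
v=5: a=5^-2·(≡4), b=5^0·(≡1) mod 5; (4|5)=+1, (1|5)=+1; (−1)^{-2·0·2}·(+1)^0·(+1)^-2 = +1.
v=2: v_2(a)=-1, v_2(b)=0; units ≡ 7, 3 (mod 8); ε·ε+αω+βω = 1·1+-1·1+0·0 ≡ 0  ⇒  (a,b)_2 = +1.
Ram(-31746, 851) = {3, 13, 23, 37}; no ℚ_3-point on the conic.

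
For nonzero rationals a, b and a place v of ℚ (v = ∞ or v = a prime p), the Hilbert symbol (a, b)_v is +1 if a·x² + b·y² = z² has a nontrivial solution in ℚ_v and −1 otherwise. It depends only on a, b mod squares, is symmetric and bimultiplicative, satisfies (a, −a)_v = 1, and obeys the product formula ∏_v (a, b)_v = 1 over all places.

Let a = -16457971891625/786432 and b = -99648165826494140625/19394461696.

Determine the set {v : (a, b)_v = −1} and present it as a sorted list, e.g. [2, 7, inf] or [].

(a, b) ≡ (-555, -2233) mod (ℚ^×)²; places V = {2, 3, 5, 7, 11, 17, 29, 37, ∞}.
(a,b)_∞: sgn(-555)=−, sgn(-2233)=−, so -1.
(a,b)_11: α=4, u≡10; β=1, v≡6 (mod 11); (10|11)=-1, (6|11)=-1; sign (−1)^0·-1^1·-1^4 = -1.
(a,b)_29: α=2, u≡6; β=3, v≡2 (mod 29); (6|29)=+1, (2|29)=-1; sign (−1)^0·+1^3·-1^2 = +1.
(a,b)_2: α=-18, β=-26; u≡5, v≡7 (mod 8); ε(u)ε(v)=0·1, αω(v)=-18·0, βω(u)=-26·1; sum ≡ 0  ⇒  +1.
(a,b)_37: α=1, u≡8; β=2, v≡14 (mod 37); (8|37)=-1, (14|37)=-1; sign (−1)^0·-1^2·-1^1 = -1.
(a,b)_7: α=0, u≡3; β=3, v≡5 (mod 7); (3|7)=-1, (5|7)=-1; sign (−1)^0·-1^3·-1^0 = -1.
(a,b)_17: α=2, u≡3; β=-2, v≡10 (mod 17); (3|17)=-1, (10|17)=-1; sign (−1)^0·-1^-2·-1^2 = +1.
(a,b)_5: α=3, u≡1; β=10, v≡2 (mod 5); (1|5)=+1, (2|5)=-1; sign (−1)^0·+1^10·-1^3 = -1.
(a,b)_3: α=-1, u≡1; β=4, v≡2 (mod 3); (1|3)=+1, (2|3)=-1; sign (−1)^0·+1^4·-1^-1 = -1.
(-555, -2233 / ℚ) ramifies at {3, 5, 7, 11, 37, ∞}: a division algebra.

[3, 5, 7, 11, 37, inf]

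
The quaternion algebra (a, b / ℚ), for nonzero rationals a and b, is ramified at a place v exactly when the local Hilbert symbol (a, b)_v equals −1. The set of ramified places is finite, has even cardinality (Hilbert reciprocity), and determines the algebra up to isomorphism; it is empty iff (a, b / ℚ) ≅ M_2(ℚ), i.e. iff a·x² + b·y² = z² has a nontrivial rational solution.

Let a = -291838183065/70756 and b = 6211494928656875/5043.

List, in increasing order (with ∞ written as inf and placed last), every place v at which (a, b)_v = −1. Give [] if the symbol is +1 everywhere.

Mod squares: a ≡ -36465, b ≡ 33. Check v ∈ {∞, 2, 3, 5, 7, 11, 13, 17, 19, 23, 41}.
v=13: a=13^1·(≡1), b=13^2·(≡11) mod 13; (1|13)=+1, (11|13)=-1; (−1)^{1·2·6}·(+1)^2·(-1)^1 = -1.
v=41: a=41^2·(≡8), b=41^-2·(≡31) mod 41; (8|41)=+1, (31|41)=+1; (−1)^{2·-2·20}·(+1)^-2·(+1)^2 = +1.
v=3: a=3^3·(≡1), b=3^-1·(≡2) mod 3; (1|3)=+1, (2|3)=-1; (−1)^{3·-1·1}·(+1)^-1·(-1)^3 = +1.
v=23: a=23^2·(≡12), b=23^2·(≡10) mod 23; (12|23)=+1, (10|23)=-1; (−1)^{2·2·11}·(+1)^2·(-1)^2 = +1.
v=5: a=5^1·(≡2), b=5^4·(≡2) mod 5; (2|5)=-1, (2|5)=-1; (−1)^{1·4·2}·(-1)^4·(-1)^1 = -1.
v=∞: -36465 < 0 and 33 > 0  ⇒  (a,b)_∞ = +1.
v=17: a=17^1·(≡3), b=17^4·(≡16) mod 17; (3|17)=-1, (16|17)=+1; (−1)^{1·4·8}·(-1)^4·(+1)^1 = +1.
v=7: a=7^-2·(≡6), b=7^0·(≡6) mod 7; (6|7)=-1, (6|7)=-1; (−1)^{-2·0·3}·(-1)^0·(-1)^-2 = +1.
v=2: v_2(a)=-2, v_2(b)=0; units ≡ 7, 1 (mod 8); ε·ε+αω+βω = 1·0+-2·0+0·0 ≡ 0  ⇒  (a,b)_2 = +1.
v=19: a=19^-2·(≡10), b=19^0·(≡14) mod 19; (10|19)=-1, (14|19)=-1; (−1)^{-2·0·9}·(-1)^0·(-1)^-2 = +1.
v=11: a=11^1·(≡7), b=11^3·(≡1) mod 11; (7|11)=-1, (1|11)=+1; (−1)^{1·3·5}·(-1)^3·(+1)^1 = +1.
(-36465, 33 / ℚ) ramifies at {5, 13}: a division algebra.

[5, 13]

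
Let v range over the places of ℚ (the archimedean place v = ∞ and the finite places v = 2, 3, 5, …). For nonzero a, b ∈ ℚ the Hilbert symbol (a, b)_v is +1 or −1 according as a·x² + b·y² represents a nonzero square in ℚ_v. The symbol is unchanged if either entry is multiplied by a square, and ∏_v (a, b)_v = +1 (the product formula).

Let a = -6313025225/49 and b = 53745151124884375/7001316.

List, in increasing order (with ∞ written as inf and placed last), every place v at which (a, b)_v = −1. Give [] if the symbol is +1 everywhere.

Mod squares: a ≡ -262769, b ≡ 3133015. Check v ∈ {∞, 2, 3, 5, 7, 13, 17, 29, 31, 41}.
v=3: a=3^0·(≡1), b=3^-6·(≡1) mod 3; (1|3)=+1, (1|3)=+1; (−1)^{0·-6·1}·(+1)^-6·(+1)^0 = +1.
v=17: a=17^1·(≡8), b=17^1·(≡2) mod 17; (8|17)=+1, (2|17)=+1; (−1)^{1·1·8}·(+1)^1·(+1)^1 = +1.
v=2: v_2(a)=0, v_2(b)=-2; units ≡ 7, 7 (mod 8); ε·ε+αω+βω = 1·1+0·0+-2·0 ≡ 1  ⇒  (a,b)_2 = -1.
v=29: a=29^1·(≡22), b=29^1·(≡17) mod 29; (22|29)=+1, (17|29)=-1; (−1)^{1·1·14}·(+1)^1·(-1)^1 = -1.
v=31: a=31^2·(≡25), b=31^3·(≡20) mod 31; (25|31)=+1, (20|31)=+1; (−1)^{2·3·15}·(+1)^3·(+1)^2 = +1.
v=7: a=7^-2·(≡4), b=7^-4·(≡4) mod 7; (4|7)=+1, (4|7)=+1; (−1)^{-2·-4·3}·(+1)^-4·(+1)^-2 = +1.
v=13: a=13^1·(≡8), b=13^4·(≡5) mod 13; (8|13)=-1, (5|13)=-1; (−1)^{1·4·6}·(-1)^4·(-1)^1 = -1.
v=5: a=5^2·(≡4), b=5^5·(≡3) mod 5; (4|5)=+1, (3|5)=-1; (−1)^{2·5·2}·(+1)^5·(-1)^2 = +1.
v=∞: -262769 < 0 and 3133015 > 0  ⇒  (a,b)_∞ = +1.
v=41: a=41^1·(≡17), b=41^1·(≡40) mod 41; (17|41)=-1, (40|41)=+1; (−1)^{1·1·20}·(-1)^1·(+1)^1 = -1.
|Ram(-262769, 3133015)| = 4, even; anisotropic at {2, 13, 29, 41}.

[2, 13, 29, 41]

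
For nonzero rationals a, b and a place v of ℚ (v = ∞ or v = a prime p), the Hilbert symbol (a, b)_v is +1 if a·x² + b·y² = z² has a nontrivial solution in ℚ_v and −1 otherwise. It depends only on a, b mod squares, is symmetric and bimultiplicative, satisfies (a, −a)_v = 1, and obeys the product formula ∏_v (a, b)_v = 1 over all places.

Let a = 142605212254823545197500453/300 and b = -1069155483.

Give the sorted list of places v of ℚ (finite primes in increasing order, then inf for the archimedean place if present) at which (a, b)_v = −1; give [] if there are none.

Mod squares: a ≡ 31119, b ≡ -1069155483. Check v ∈ {∞, 2, 3, 5, 7, 11, 17, 23, 41, 43, 47}.
v=11: a=11^3·(≡10), b=11^1·(≡3) mod 11; (10|11)=-1, (3|11)=+1; (−1)^{3·1·5}·(-1)^1·(+1)^3 = +1.
v=3: a=3^-1·(≡2), b=3^1·(≡1) mod 3; (2|3)=-1, (1|3)=+1; (−1)^{-1·1·1}·(-1)^1·(+1)^-1 = +1.
v=2: v_2(a)=-2, v_2(b)=0; units ≡ 7, 5 (mod 8); ε·ε+αω+βω = 1·0+-2·1+0·0 ≡ 0  ⇒  (a,b)_2 = +1.
v=23: a=23^3·(≡19), b=23^1·(≡3) mod 23; (19|23)=-1, (3|23)=+1; (−1)^{3·1·11}·(-1)^1·(+1)^3 = +1.
v=43: a=43^2·(≡7), b=43^1·(≡24) mod 43; (7|43)=-1, (24|43)=+1; (−1)^{2·1·21}·(-1)^1·(+1)^2 = -1.
v=5: a=5^-2·(≡4), b=5^0·(≡2) mod 5; (4|5)=+1, (2|5)=-1; (−1)^{-2·0·2}·(+1)^0·(-1)^-2 = +1.
v=47: a=47^4·(≡11), b=47^1·(≡11) mod 47; (11|47)=-1, (11|47)=-1; (−1)^{4·1·23}·(-1)^1·(-1)^4 = -1.
v=7: a=7^2·(≡4), b=7^0·(≡3) mod 7; (4|7)=+1, (3|7)=-1; (−1)^{2·0·3}·(+1)^0·(-1)^2 = +1.
v=41: a=41^3·(≡39), b=41^1·(≡21) mod 41; (39|41)=+1, (21|41)=+1; (−1)^{3·1·20}·(+1)^1·(+1)^3 = +1.
v=∞: 31119 > 0 and -1069155483 < 0  ⇒  (a,b)_∞ = +1.
v=17: a=17^2·(≡15), b=17^1·(≡1) mod 17; (15|17)=+1, (1|17)=+1; (−1)^{2·1·8}·(+1)^1·(+1)^2 = +1.
Ram(31119, -1069155483) = {43, 47}; no ℚ_43-point on the conic.

[43, 47]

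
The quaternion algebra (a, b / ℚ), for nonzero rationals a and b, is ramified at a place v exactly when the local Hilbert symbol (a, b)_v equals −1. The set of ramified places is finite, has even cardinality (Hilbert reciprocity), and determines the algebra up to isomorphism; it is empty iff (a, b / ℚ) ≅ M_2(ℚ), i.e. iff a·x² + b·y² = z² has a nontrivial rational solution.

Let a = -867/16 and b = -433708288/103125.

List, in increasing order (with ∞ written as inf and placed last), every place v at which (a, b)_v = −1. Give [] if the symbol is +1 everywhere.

[3, 5, 11, inf]

(a, b) ≡ (-3, -2145) mod (ℚ^×)²; places V = {2, 3, 5, 11, 13, 17, 19, ∞}.
(a,b)_5: α=0, u≡3; β=-5, v≡4 (mod 5); (3|5)=-1, (4|5)=+1; sign (−1)^0·-1^-5·+1^0 = -1.
(a,b)_2: α=-4, β=8; u≡5, v≡7 (mod 8); ε(u)ε(v)=0·1, αω(v)=-4·0, βω(u)=8·1; sum ≡ 0  ⇒  +1.
(a,b)_11: α=0, u≡7; β=-1, v≡3 (mod 11); (7|11)=-1, (3|11)=+1; sign (−1)^0·-1^-1·+1^0 = -1.
(a,b)_13: α=0, u≡10; β=1, v≡4 (mod 13); (10|13)=+1, (4|13)=+1; sign (−1)^0·+1^1·+1^0 = +1.
(a,b)_17: α=2, u≡3; β=0, v≡10 (mod 17); (3|17)=-1, (10|17)=-1; sign (−1)^0·-1^0·-1^2 = +1.
(a,b)_3: α=1, u≡2; β=-1, v≡2 (mod 3); (2|3)=-1, (2|3)=-1; sign (−1)^1·-1^-1·-1^1 = -1.
(a,b)_∞: sgn(-3)=−, sgn(-2145)=−, so -1.
(a,b)_19: α=0, u≡4; β=4, v≡14 (mod 19); (4|19)=+1, (14|19)=-1; sign (−1)^0·+1^4·-1^0 = +1.
|Ram(-3, -2145)| = 4, even; anisotropic at {3, 5, 11, ∞}.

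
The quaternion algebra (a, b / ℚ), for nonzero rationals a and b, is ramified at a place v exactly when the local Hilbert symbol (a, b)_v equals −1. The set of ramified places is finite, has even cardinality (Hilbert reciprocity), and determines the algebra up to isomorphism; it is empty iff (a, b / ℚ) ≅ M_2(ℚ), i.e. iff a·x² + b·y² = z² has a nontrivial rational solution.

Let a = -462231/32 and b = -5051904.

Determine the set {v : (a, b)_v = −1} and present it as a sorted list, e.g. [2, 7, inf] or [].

[2, 3, 7, 13, 29, inf]

Mod squares: a ≡ -102718, b ≡ -19734. Check v ∈ {∞, 2, 3, 7, 11, 13, 23, 29}.
v=13: a=13^0·(≡6), b=13^1·(≡1) mod 13; (6|13)=-1, (1|13)=+1; (−1)^{0·1·6}·(-1)^1·(+1)^0 = -1.
v=11: a=11^1·(≡1), b=11^1·(≡8) mod 11; (1|11)=+1, (8|11)=-1; (−1)^{1·1·5}·(+1)^1·(-1)^1 = +1.
v=29: a=29^1·(≡23), b=29^0·(≡12) mod 29; (23|29)=+1, (12|29)=-1; (−1)^{1·0·14}·(+1)^0·(-1)^1 = -1.
v=3: a=3^2·(≡2), b=3^1·(≡1) mod 3; (2|3)=-1, (1|3)=+1; (−1)^{2·1·1}·(-1)^1·(+1)^2 = -1.
v=23: a=23^1·(≡21), b=23^1·(≡2) mod 23; (21|23)=-1, (2|23)=+1; (−1)^{1·1·11}·(-1)^1·(+1)^1 = +1.
v=2: v_2(a)=-5, v_2(b)=9; units ≡ 1, 5 (mod 8); ε·ε+αω+βω = 0·0+-5·1+9·0 ≡ 1  ⇒  (a,b)_2 = -1.
v=∞: -102718 < 0 and -19734 < 0  ⇒  (a,b)_∞ = -1.
v=7: a=7^1·(≡3), b=7^0·(≡3) mod 7; (3|7)=-1, (3|7)=-1; (−1)^{1·0·3}·(-1)^0·(-1)^1 = -1.
Ram(-102718, -19734) = {2, 3, 7, 13, 29, ∞}; no ℚ_2-point on the conic.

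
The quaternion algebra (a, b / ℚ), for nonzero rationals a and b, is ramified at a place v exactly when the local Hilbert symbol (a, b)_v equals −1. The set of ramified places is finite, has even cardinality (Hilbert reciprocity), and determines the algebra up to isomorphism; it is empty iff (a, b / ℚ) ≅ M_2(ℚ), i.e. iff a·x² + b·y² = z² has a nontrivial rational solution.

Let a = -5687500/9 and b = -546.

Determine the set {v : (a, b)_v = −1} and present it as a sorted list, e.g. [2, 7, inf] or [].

(a, b) ≡ (-91, -546) mod (ℚ^×)²; places V = {2, 3, 5, 7, 13, ∞}.
(a,b)_3: α=-2, u≡2; β=1, v≡1 (mod 3); (2|3)=-1, (1|3)=+1; sign (−1)^0·-1^1·+1^-2 = -1.
(a,b)_7: α=1, u≡2; β=1, v≡6 (mod 7); (2|7)=+1, (6|7)=-1; sign (−1)^1·+1^1·-1^1 = +1.
(a,b)_5: α=6, u≡4; β=0, v≡4 (mod 5); (4|5)=+1, (4|5)=+1; sign (−1)^0·+1^0·+1^6 = +1.
(a,b)_2: α=2, β=1; u≡5, v≡7 (mod 8); ε(u)ε(v)=0·1, αω(v)=2·0, βω(u)=1·1; sum ≡ 1  ⇒  -1.
(a,b)_∞: sgn(-91)=−, sgn(-546)=−, so -1.
(a,b)_13: α=1, u≡6; β=1, v≡10 (mod 13); (6|13)=-1, (10|13)=+1; sign (−1)^0·-1^1·+1^1 = -1.
(-91, -546 / ℚ) ramifies at {2, 3, 13, ∞}: a division algebra.

[2, 3, 13, inf]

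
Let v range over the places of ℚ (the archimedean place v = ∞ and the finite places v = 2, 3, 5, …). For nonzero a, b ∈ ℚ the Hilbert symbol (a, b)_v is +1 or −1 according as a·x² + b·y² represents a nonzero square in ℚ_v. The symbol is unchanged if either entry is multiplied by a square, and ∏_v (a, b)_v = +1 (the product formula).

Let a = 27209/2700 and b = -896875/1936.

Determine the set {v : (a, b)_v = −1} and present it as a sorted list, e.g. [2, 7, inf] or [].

[3, 5, 7, 23]

Mod squares: a ≡ 483, b ≡ -1435. Check v ∈ {∞, 2, 3, 5, 7, 11, 13, 23, 41}.
v=13: a=13^2·(≡2), b=13^0·(≡5) mod 13; (2|13)=-1, (5|13)=-1; (−1)^{2·0·6}·(-1)^0·(-1)^2 = +1.
v=41: a=41^0·(≡23), b=41^1·(≡34) mod 41; (23|41)=+1, (34|41)=-1; (−1)^{0·1·20}·(+1)^1·(-1)^0 = +1.
v=11: a=11^0·(≡10), b=11^-2·(≡2) mod 11; (10|11)=-1, (2|11)=-1; (−1)^{0·-2·5}·(-1)^-2·(-1)^0 = +1.
v=∞: 483 > 0 and -1435 < 0  ⇒  (a,b)_∞ = +1.
v=3: a=3^-3·(≡2), b=3^0·(≡2) mod 3; (2|3)=-1, (2|3)=-1; (−1)^{-3·0·1}·(-1)^0·(-1)^-3 = -1.
v=2: v_2(a)=-2, v_2(b)=-4; units ≡ 3, 5 (mod 8); ε·ε+αω+βω = 1·0+-2·1+-4·1 ≡ 0  ⇒  (a,b)_2 = +1.
v=7: a=7^1·(≡6), b=7^1·(≡6) mod 7; (6|7)=-1, (6|7)=-1; (−1)^{1·1·3}·(-1)^1·(-1)^1 = -1.
v=23: a=23^1·(≡19), b=23^0·(≡14) mod 23; (19|23)=-1, (14|23)=-1; (−1)^{1·0·11}·(-1)^0·(-1)^1 = -1.
v=5: a=5^-2·(≡3), b=5^5·(≡3) mod 5; (3|5)=-1, (3|5)=-1; (−1)^{-2·5·2}·(-1)^5·(-1)^-2 = -1.
(483, -1435 / ℚ) ramifies at {3, 5, 7, 23}: a division algebra.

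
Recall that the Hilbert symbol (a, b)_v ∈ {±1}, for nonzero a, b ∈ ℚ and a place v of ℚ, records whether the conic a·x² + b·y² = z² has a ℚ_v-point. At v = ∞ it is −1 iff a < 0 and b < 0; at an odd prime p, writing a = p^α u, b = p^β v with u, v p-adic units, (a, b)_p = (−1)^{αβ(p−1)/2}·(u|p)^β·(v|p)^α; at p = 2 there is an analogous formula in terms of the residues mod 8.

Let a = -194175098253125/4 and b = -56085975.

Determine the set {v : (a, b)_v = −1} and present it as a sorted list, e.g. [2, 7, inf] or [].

Mod squares: a ≡ -5, b ≡ -249271. Check v ∈ {∞, 2, 3, 5, 11, 17, 31, 43}.
v=2: v_2(a)=-2, v_2(b)=0; units ≡ 3, 1 (mod 8); ε·ε+αω+βω = 1·0+-2·0+0·1 ≡ 0  ⇒  (a,b)_2 = +1.
v=3: a=3^0·(≡1), b=3^2·(≡2) mod 3; (1|3)=+1, (2|3)=-1; (−1)^{0·2·1}·(+1)^2·(-1)^0 = +1.
v=17: a=17^2·(≡14), b=17^1·(≡15) mod 17; (14|17)=-1, (15|17)=+1; (−1)^{2·1·8}·(-1)^1·(+1)^2 = -1.
v=∞: -5 < 0 and -249271 < 0  ⇒  (a,b)_∞ = -1.
v=5: a=5^5·(≡1), b=5^2·(≡1) mod 5; (1|5)=+1, (1|5)=+1; (−1)^{5·2·2}·(+1)^2·(+1)^5 = +1.
v=43: a=43^2·(≡9), b=43^1·(≡37) mod 43; (9|43)=+1, (37|43)=-1; (−1)^{2·1·21}·(+1)^1·(-1)^2 = +1.
v=31: a=31^2·(≡30), b=31^1·(≡28) mod 31; (30|31)=-1, (28|31)=+1; (−1)^{2·1·15}·(-1)^1·(+1)^2 = -1.
v=11: a=11^2·(≡8), b=11^1·(≡6) mod 11; (8|11)=-1, (6|11)=-1; (−1)^{2·1·5}·(-1)^1·(-1)^2 = -1.
(-5, -249271 / ℚ) ramifies at {11, 17, 31, ∞}: a division algebra.

[11, 17, 31, inf]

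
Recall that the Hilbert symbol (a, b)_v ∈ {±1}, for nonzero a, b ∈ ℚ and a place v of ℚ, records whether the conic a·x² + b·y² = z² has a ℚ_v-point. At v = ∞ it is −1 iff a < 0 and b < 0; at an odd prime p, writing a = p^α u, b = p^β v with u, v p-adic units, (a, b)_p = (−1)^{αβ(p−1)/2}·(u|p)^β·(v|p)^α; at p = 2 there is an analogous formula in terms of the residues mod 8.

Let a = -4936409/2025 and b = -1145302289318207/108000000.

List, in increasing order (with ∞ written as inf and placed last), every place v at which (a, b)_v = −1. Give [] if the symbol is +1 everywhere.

[2, inf]

(a, b) ≡ (-17081, -141) mod (ℚ^×)²; places V = {2, 3, 5, 17, 19, 29, 31, 47, ∞}.
(a,b)_19: α=1, u≡3; β=2, v≡6 (mod 19); (3|19)=-1, (6|19)=+1; sign (−1)^0·-1^2·+1^1 = +1.
(a,b)_29: α=1, u≡4; β=2, v≡4 (mod 29); (4|29)=+1, (4|29)=+1; sign (−1)^0·+1^2·+1^1 = +1.
(a,b)_3: α=-4, u≡1; β=-3, v≡1 (mod 3); (1|3)=+1, (1|3)=+1; sign (−1)^0·+1^-3·+1^-4 = +1.
(a,b)_31: α=1, u≡7; β=2, v≡1 (mod 31); (7|31)=+1, (1|31)=+1; sign (−1)^0·+1^2·+1^1 = +1.
(a,b)_∞: sgn(-17081)=−, sgn(-141)=−, so -1.
(a,b)_17: α=2, u≡2; β=4, v≡10 (mod 17); (2|17)=+1, (10|17)=-1; sign (−1)^0·+1^4·-1^2 = +1.
(a,b)_5: α=-2, u≡1; β=-6, v≡4 (mod 5); (1|5)=+1, (4|5)=+1; sign (−1)^0·+1^-6·+1^-2 = +1.
(a,b)_2: α=0, β=-8; u≡7, v≡3 (mod 8); ε(u)ε(v)=1·1, αω(v)=0·1, βω(u)=-8·0; sum ≡ 1  ⇒  -1.
(a,b)_47: α=0, u≡12; β=1, v≡44 (mod 47); (12|47)=+1, (44|47)=-1; sign (−1)^0·+1^1·-1^0 = +1.
(-17081, -141 / ℚ) ramifies at {2, ∞}: a division algebra.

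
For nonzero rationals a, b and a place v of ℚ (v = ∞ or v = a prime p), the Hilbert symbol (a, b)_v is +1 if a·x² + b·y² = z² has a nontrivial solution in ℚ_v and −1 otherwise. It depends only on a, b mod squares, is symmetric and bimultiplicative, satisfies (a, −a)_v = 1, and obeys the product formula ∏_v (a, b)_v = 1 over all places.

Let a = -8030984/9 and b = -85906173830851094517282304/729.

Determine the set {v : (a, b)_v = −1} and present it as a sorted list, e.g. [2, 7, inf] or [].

(a, b) ≡ (-2007746, -332986681846) mod (ℚ^×)²; places V = {2, 3, 7, 13, 19, 29, 31, 43, 47, 53, ∞}.
(a,b)_29: α=0, u≡21; β=1, v≡2 (mod 29); (21|29)=-1, (2|29)=-1; sign (−1)^0·-1^1·-1^0 = -1.
(a,b)_19: α=0, u≡14; β=1, v≡7 (mod 19); (14|19)=-1, (7|19)=+1; sign (−1)^0·-1^1·+1^0 = -1.
(a,b)_53: α=1, u≡47; β=3, v≡50 (mod 53); (47|53)=+1, (50|53)=-1; sign (−1)^0·+1^3·-1^1 = -1.
(a,b)_2: α=3, β=9; u≡7, v≡5 (mod 8); ε(u)ε(v)=1·0, αω(v)=3·1, βω(u)=9·0; sum ≡ 1  ⇒  -1.
(a,b)_∞: sgn(-2007746)=−, sgn(-332986681846)=−, so -1.
(a,b)_43: α=0, u≡14; β=1, v≡18 (mod 43); (14|43)=+1, (18|43)=-1; sign (−1)^0·+1^1·-1^0 = +1.
(a,b)_7: α=0, u≡2; β=1, v≡5 (mod 7); (2|7)=+1, (5|7)=-1; sign (−1)^0·+1^1·-1^0 = +1.
(a,b)_3: α=-2, u≡1; β=-6, v≡2 (mod 3); (1|3)=+1, (2|3)=-1; sign (−1)^0·+1^-6·-1^-2 = +1.
(a,b)_13: α=1, u≡2; β=3, v≡2 (mod 13); (2|13)=-1, (2|13)=-1; sign (−1)^0·-1^3·-1^1 = +1.
(a,b)_31: α=1, u≡21; β=3, v≡23 (mod 31); (21|31)=-1, (23|31)=-1; sign (−1)^1·-1^3·-1^1 = -1.
(a,b)_47: α=1, u≡44; β=3, v≡42 (mod 47); (44|47)=-1, (42|47)=+1; sign (−1)^1·-1^3·+1^1 = +1.
|Ram(-2007746, -332986681846)| = 6, even; anisotropic at {2, 19, 29, 31, 53, ∞}.

[2, 19, 29, 31, 53, inf]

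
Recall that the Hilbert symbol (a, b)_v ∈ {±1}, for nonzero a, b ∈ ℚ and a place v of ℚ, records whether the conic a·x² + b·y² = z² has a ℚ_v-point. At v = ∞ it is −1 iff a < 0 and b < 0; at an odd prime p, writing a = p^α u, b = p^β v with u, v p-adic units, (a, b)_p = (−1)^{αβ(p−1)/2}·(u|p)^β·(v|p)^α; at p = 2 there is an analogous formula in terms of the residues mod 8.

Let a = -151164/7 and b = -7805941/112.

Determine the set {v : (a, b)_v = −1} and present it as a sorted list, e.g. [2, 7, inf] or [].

[7, 11, 13, 17, 19, inf]

Mod squares: a ≡ -29393, b ≡ -323323. Check v ∈ {∞, 2, 3, 7, 11, 13, 17, 19}.
v=7: a=7^-1·(≡1), b=7^-1·(≡2) mod 7; (1|7)=+1, (2|7)=+1; (−1)^{-1·-1·3}·(+1)^-1·(+1)^-1 = -1.
v=19: a=19^1·(≡17), b=19^1·(≡1) mod 19; (17|19)=+1, (1|19)=+1; (−1)^{1·1·9}·(+1)^1·(+1)^1 = -1.
v=3: a=3^2·(≡1), b=3^0·(≡2) mod 3; (1|3)=+1, (2|3)=-1; (−1)^{2·0·1}·(+1)^0·(-1)^2 = +1.
v=∞: -29393 < 0 and -323323 < 0  ⇒  (a,b)_∞ = -1.
v=11: a=11^0·(≡6), b=11^1·(≡6) mod 11; (6|11)=-1, (6|11)=-1; (−1)^{0·1·5}·(-1)^1·(-1)^0 = -1.
v=17: a=17^1·(≡12), b=17^1·(≡15) mod 17; (12|17)=-1, (15|17)=+1; (−1)^{1·1·8}·(-1)^1·(+1)^1 = -1.
v=2: v_2(a)=2, v_2(b)=-4; units ≡ 7, 5 (mod 8); ε·ε+αω+βω = 1·0+2·1+-4·0 ≡ 0  ⇒  (a,b)_2 = +1.
v=13: a=13^1·(≡1), b=13^3·(≡6) mod 13; (1|13)=+1, (6|13)=-1; (−1)^{1·3·6}·(+1)^3·(-1)^1 = -1.
|Ram(-29393, -323323)| = 6, even; anisotropic at {7, 11, 13, 17, 19, ∞}.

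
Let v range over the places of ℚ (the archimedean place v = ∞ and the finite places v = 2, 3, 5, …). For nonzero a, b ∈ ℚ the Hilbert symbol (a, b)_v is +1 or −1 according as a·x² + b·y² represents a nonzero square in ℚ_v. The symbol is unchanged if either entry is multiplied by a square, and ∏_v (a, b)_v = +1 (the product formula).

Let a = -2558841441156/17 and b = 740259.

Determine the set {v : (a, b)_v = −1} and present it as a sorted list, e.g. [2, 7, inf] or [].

Mod squares: a ≡ -14917799897, b ≡ 9139. Check v ∈ {∞, 2, 3, 7, 11, 13, 17, 19, 29, 37, 43}.
v=19: a=19^1·(≡1), b=19^1·(≡11) mod 19; (1|19)=+1, (11|19)=+1; (−1)^{1·1·9}·(+1)^1·(+1)^1 = -1.
v=2: v_2(a)=2, v_2(b)=0; units ≡ 7, 3 (mod 8); ε·ε+αω+βω = 1·1+2·1+0·0 ≡ 1  ⇒  (a,b)_2 = -1.
v=29: a=29^1·(≡17), b=29^0·(≡5) mod 29; (17|29)=-1, (5|29)=+1; (−1)^{1·0·14}·(-1)^0·(+1)^1 = +1.
v=3: a=3^6·(≡1), b=3^4·(≡1) mod 3; (1|3)=+1, (1|3)=+1; (−1)^{6·4·1}·(+1)^4·(+1)^6 = +1.
v=7: a=7^1·(≡2), b=7^0·(≡2) mod 7; (2|7)=+1, (2|7)=+1; (−1)^{1·0·3}·(+1)^0·(+1)^1 = +1.
v=13: a=13^1·(≡12), b=13^1·(≡3) mod 13; (12|13)=+1, (3|13)=+1; (−1)^{1·1·6}·(+1)^1·(+1)^1 = +1.
v=17: a=17^-1·(≡2), b=17^0·(≡11) mod 17; (2|17)=+1, (11|17)=-1; (−1)^{-1·0·8}·(+1)^0·(-1)^-1 = -1.
v=37: a=37^1·(≡2), b=37^1·(≡27) mod 37; (2|37)=-1, (27|37)=+1; (−1)^{1·1·18}·(-1)^1·(+1)^1 = -1.
v=∞: -14917799897 < 0 and 9139 > 0  ⇒  (a,b)_∞ = +1.
v=11: a=11^1·(≡2), b=11^0·(≡3) mod 11; (2|11)=-1, (3|11)=+1; (−1)^{1·0·5}·(-1)^0·(+1)^1 = +1.
v=43: a=43^1·(≡8), b=43^0·(≡14) mod 43; (8|43)=-1, (14|43)=+1; (−1)^{1·0·21}·(-1)^0·(+1)^1 = +1.
Ram(-14917799897, 9139) = {2, 17, 19, 37}; no ℚ_2-point on the conic.

[2, 17, 19, 37]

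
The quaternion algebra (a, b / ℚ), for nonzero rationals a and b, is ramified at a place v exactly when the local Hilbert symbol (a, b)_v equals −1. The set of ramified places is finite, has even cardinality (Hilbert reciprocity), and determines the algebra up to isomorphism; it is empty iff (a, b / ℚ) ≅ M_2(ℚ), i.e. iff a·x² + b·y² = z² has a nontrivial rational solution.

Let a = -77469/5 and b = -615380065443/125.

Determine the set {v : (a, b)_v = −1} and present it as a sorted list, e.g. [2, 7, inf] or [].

[3, 5, 17, 19, 31, inf]

(a, b) ≡ (-7905, -421135) mod (ℚ^×)²; places V = {2, 3, 5, 7, 11, 13, 17, 19, 31, 53, ∞}.
(a,b)_13: α=0, u≡10; β=1, v≡1 (mod 13); (10|13)=+1, (1|13)=+1; sign (−1)^0·+1^1·+1^0 = +1.
(a,b)_53: α=0, u≡14; β=2, v≡23 (mod 53); (14|53)=-1, (23|53)=-1; sign (−1)^0·-1^2·-1^0 = +1.
(a,b)_17: α=1, u≡10; β=2, v≡14 (mod 17); (10|17)=-1, (14|17)=-1; sign (−1)^0·-1^2·-1^1 = -1.
(a,b)_19: α=0, u≡14; β=1, v≡14 (mod 19); (14|19)=-1, (14|19)=-1; sign (−1)^0·-1^1·-1^0 = -1.
(a,b)_7: α=2, u≡3; β=0, v≡3 (mod 7); (3|7)=-1, (3|7)=-1; sign (−1)^0·-1^0·-1^2 = +1.
(a,b)_5: α=-1, u≡1; β=-3, v≡2 (mod 5); (1|5)=+1, (2|5)=-1; sign (−1)^0·+1^-3·-1^-1 = -1.
(a,b)_3: α=1, u≡2; β=2, v≡2 (mod 3); (2|3)=-1, (2|3)=-1; sign (−1)^0·-1^2·-1^1 = -1.
(a,b)_2: α=0, β=0; u≡7, v≡1 (mod 8); ε(u)ε(v)=1·0, αω(v)=0·0, βω(u)=0·0; sum ≡ 0  ⇒  +1.
(a,b)_31: α=1, u≡21; β=1, v≡24 (mod 31); (21|31)=-1, (24|31)=-1; sign (−1)^1·-1^1·-1^1 = -1.
(a,b)_11: α=0, u≡3; β=1, v≡6 (mod 11); (3|11)=+1, (6|11)=-1; sign (−1)^0·+1^1·-1^0 = +1.
(a,b)_∞: sgn(-7905)=−, sgn(-421135)=−, so -1.
|Ram(-7905, -421135)| = 6, even; anisotropic at {3, 5, 17, 19, 31, ∞}.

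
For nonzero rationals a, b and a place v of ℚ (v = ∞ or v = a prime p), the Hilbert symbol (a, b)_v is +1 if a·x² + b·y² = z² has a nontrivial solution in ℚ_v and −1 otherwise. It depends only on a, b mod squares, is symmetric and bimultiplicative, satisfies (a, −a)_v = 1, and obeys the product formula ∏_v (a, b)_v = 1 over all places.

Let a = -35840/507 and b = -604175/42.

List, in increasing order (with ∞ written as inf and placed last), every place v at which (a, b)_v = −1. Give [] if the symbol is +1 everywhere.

(a, b) ≡ (-105, -6006) mod (ℚ^×)²; places V = {2, 3, 5, 7, 11, 13, ∞}.
(a,b)_2: α=10, β=-1; u≡7, v≡5 (mod 8); ε(u)ε(v)=1·0, αω(v)=10·1, βω(u)=-1·0; sum ≡ 0  ⇒  +1.
(a,b)_∞: sgn(-105)=−, sgn(-6006)=−, so -1.
(a,b)_3: α=-1, u≡1; β=-1, v≡2 (mod 3); (1|3)=+1, (2|3)=-1; sign (−1)^1·+1^-1·-1^-1 = +1.
(a,b)_11: α=0, u≡9; β=1, v≡1 (mod 11); (9|11)=+1, (1|11)=+1; sign (−1)^0·+1^1·+1^0 = +1.
(a,b)_5: α=1, u≡1; β=2, v≡4 (mod 5); (1|5)=+1, (4|5)=+1; sign (−1)^0·+1^2·+1^1 = +1.
(a,b)_13: α=-2, u≡9; β=3, v≡8 (mod 13); (9|13)=+1, (8|13)=-1; sign (−1)^0·+1^3·-1^-2 = +1.
(a,b)_7: α=1, u≡6; β=-1, v≡5 (mod 7); (6|7)=-1, (5|7)=-1; sign (−1)^1·-1^-1·-1^1 = -1.
Ram(-105, -6006) = {7, ∞}; no ℚ_7-point on the conic.

[7, inf]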